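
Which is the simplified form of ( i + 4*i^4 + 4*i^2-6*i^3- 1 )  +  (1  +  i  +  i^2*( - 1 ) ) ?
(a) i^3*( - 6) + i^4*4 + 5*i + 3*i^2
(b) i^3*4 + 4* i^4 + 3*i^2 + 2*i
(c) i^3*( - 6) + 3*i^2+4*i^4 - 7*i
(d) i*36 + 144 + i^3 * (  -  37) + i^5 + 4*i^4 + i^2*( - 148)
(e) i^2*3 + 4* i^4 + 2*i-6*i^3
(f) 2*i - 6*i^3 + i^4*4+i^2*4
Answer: e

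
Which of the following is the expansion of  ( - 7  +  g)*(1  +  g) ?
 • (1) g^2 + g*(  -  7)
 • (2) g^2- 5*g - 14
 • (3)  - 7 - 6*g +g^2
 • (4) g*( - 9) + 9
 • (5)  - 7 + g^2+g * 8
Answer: 3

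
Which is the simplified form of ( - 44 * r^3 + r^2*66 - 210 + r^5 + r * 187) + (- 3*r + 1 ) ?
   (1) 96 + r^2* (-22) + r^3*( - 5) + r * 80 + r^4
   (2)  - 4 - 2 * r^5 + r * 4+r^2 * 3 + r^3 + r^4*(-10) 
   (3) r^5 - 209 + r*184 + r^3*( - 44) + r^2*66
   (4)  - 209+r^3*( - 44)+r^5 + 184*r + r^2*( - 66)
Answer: 3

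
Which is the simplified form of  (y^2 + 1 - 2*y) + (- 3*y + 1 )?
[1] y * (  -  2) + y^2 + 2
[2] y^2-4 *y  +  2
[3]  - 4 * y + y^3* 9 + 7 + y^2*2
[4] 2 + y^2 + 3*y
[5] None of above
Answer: 5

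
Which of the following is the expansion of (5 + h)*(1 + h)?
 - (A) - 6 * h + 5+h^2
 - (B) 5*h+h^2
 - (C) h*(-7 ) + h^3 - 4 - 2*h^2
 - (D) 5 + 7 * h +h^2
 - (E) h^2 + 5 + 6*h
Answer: E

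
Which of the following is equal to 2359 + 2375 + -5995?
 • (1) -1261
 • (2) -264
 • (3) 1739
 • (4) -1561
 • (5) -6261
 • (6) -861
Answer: 1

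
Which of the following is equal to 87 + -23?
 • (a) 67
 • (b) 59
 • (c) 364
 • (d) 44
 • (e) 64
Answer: e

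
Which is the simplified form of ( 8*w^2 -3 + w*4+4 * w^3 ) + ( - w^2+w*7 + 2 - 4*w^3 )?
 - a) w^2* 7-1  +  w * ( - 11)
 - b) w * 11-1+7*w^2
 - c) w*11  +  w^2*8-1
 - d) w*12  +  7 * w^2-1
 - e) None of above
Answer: b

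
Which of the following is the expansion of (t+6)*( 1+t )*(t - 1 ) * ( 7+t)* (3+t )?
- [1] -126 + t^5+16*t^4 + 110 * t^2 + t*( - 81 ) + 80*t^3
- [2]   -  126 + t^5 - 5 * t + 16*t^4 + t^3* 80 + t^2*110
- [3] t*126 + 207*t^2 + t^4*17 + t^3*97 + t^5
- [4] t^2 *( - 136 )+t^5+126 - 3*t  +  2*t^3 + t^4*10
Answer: 1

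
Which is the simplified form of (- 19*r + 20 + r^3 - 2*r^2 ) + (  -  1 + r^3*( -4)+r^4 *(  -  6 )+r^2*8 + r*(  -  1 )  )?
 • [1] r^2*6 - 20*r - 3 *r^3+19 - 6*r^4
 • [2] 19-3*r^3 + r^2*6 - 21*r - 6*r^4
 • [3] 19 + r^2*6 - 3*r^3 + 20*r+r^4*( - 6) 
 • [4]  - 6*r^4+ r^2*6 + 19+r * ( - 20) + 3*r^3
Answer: 1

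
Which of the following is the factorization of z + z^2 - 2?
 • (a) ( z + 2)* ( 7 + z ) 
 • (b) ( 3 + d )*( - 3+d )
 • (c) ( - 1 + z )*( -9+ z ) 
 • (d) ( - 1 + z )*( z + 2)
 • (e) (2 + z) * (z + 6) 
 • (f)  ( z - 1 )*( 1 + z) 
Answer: d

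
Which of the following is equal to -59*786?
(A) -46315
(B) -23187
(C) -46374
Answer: C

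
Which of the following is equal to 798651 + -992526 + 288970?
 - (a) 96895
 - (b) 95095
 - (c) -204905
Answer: b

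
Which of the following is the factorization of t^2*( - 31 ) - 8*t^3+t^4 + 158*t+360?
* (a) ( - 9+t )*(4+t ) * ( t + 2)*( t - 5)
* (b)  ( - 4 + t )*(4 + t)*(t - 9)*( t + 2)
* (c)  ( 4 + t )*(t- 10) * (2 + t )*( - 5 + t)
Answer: a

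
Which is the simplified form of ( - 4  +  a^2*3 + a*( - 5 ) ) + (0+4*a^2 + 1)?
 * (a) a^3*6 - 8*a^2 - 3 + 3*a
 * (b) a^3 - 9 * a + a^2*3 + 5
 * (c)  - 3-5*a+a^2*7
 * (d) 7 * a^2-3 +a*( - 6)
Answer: c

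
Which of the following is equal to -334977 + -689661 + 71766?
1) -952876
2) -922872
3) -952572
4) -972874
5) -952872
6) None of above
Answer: 5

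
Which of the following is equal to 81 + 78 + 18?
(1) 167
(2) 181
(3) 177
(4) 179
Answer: 3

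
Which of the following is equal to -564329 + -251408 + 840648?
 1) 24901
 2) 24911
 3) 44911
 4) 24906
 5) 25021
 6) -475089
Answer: 2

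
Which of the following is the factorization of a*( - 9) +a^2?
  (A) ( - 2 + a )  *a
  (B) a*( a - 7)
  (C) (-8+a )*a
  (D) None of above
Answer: D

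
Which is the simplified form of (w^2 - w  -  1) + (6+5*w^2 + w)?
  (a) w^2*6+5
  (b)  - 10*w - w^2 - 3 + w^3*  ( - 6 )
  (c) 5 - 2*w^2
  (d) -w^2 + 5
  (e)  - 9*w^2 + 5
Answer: a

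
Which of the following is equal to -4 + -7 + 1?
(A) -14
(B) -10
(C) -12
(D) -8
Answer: B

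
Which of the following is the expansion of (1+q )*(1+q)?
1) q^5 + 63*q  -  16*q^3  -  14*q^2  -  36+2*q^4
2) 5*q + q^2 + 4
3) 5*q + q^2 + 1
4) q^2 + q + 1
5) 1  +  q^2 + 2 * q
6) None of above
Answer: 5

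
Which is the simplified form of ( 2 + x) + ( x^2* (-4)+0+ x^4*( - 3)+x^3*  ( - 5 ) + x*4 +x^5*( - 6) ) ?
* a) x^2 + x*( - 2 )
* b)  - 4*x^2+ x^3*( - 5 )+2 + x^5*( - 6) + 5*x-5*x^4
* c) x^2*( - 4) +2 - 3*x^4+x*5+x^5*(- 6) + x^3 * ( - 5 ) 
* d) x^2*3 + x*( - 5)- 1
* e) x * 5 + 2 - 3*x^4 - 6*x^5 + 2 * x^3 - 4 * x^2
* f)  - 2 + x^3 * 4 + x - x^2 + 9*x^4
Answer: c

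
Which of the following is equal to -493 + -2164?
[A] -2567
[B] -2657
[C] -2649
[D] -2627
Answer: B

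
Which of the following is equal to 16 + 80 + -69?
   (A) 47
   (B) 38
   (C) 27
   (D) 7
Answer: C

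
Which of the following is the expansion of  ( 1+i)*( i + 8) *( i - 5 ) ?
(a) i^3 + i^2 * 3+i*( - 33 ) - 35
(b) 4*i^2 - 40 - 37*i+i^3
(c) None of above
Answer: b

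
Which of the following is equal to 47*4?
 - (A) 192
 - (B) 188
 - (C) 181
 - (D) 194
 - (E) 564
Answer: B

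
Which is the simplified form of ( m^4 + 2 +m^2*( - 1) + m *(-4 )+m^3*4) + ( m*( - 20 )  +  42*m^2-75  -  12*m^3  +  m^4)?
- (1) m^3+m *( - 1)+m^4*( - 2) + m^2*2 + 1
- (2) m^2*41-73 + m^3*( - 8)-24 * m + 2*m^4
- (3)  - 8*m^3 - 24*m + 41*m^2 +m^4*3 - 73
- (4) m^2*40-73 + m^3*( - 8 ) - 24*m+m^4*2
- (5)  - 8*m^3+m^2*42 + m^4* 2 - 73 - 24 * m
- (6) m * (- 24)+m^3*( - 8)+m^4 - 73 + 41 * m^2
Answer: 2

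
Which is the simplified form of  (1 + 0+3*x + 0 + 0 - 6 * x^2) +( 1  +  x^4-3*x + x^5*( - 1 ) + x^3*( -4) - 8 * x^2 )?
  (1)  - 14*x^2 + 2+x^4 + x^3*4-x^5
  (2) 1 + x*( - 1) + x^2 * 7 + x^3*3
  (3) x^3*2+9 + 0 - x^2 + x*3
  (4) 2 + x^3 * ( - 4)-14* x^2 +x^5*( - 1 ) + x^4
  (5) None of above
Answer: 4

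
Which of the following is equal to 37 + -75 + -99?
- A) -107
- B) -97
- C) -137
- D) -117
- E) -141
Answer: C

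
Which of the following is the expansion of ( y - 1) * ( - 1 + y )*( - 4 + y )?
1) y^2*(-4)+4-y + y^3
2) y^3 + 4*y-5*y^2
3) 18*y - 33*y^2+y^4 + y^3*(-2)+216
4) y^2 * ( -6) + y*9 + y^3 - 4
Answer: 4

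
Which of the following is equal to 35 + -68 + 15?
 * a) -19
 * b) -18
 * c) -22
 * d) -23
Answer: b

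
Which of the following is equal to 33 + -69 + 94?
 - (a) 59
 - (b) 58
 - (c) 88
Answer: b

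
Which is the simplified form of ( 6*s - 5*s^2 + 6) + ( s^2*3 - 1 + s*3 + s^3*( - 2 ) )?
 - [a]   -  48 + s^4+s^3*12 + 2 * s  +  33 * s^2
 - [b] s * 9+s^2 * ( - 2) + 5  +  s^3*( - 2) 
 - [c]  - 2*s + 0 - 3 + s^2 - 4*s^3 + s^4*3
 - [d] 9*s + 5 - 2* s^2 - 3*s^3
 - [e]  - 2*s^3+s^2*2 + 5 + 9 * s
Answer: b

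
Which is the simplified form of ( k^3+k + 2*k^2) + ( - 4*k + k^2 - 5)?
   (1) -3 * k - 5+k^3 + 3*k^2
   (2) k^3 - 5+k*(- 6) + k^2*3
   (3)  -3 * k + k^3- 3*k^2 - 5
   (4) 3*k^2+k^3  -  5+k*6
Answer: 1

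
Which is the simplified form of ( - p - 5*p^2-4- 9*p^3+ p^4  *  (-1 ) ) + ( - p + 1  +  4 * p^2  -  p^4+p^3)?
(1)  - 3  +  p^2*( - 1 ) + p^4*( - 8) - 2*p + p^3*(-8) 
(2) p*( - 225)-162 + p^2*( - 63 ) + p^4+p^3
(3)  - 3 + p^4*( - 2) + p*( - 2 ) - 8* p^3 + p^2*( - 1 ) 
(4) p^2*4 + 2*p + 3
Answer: 3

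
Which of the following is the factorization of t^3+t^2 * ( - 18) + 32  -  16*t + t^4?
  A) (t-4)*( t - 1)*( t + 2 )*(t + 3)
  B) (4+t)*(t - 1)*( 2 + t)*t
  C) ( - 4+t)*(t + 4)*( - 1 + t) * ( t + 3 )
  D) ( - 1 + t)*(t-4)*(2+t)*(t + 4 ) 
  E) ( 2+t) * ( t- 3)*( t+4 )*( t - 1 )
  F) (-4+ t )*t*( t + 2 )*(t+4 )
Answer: D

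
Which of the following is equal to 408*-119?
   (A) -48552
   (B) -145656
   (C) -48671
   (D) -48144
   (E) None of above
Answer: A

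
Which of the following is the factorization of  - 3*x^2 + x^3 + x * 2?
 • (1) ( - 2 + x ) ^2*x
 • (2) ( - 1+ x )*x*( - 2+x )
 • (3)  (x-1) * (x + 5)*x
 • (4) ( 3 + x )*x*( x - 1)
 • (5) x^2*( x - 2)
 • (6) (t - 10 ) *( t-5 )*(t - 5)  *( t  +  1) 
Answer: 2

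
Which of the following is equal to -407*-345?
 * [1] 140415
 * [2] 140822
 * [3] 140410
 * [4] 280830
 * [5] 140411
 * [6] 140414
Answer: 1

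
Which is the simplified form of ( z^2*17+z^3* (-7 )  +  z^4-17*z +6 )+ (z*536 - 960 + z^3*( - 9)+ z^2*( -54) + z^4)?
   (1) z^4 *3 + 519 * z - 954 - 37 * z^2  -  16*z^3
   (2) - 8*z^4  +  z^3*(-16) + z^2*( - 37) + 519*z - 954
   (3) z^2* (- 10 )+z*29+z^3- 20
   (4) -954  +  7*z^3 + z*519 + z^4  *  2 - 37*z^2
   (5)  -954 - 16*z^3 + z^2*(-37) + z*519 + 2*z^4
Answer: 5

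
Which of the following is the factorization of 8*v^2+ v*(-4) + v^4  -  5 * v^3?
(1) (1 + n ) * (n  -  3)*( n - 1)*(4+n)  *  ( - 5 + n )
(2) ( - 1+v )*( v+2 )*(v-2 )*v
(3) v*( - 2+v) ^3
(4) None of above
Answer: 4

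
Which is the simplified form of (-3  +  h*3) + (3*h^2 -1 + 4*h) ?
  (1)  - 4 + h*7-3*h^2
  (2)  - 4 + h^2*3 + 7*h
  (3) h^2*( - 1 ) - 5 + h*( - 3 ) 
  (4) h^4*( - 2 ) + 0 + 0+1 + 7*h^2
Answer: 2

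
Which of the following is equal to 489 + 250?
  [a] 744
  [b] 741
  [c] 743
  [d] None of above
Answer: d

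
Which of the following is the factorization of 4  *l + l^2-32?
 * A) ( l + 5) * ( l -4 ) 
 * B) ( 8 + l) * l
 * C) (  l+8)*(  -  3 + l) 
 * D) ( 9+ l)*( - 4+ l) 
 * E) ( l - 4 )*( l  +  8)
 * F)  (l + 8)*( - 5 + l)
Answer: E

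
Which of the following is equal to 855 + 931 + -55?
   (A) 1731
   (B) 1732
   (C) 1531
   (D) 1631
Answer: A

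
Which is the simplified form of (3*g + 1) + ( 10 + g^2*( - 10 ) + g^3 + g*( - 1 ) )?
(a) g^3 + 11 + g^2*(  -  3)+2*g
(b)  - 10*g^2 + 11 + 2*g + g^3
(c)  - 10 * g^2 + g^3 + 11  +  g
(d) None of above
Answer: b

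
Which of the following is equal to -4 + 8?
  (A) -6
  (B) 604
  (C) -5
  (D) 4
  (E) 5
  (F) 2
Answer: D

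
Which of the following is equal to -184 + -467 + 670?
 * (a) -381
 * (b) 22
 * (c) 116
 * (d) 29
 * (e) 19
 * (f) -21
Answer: e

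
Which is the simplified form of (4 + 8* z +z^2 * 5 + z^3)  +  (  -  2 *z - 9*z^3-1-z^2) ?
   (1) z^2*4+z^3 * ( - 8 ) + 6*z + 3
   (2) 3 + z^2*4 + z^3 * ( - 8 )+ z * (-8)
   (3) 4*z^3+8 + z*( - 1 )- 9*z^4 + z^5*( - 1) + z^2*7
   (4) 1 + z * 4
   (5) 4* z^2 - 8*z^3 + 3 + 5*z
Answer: 1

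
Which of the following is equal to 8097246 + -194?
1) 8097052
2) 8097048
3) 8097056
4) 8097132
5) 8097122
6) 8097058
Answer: 1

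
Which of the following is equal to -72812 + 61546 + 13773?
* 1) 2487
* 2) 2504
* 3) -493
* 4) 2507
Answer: 4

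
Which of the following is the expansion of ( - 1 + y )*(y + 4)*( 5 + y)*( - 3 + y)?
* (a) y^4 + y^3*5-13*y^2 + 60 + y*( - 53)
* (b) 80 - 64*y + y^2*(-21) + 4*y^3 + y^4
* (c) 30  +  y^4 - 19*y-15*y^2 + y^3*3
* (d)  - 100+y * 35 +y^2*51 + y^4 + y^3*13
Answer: a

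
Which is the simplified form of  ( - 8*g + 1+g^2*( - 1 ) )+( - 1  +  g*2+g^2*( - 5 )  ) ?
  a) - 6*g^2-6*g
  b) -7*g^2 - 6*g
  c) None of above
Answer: a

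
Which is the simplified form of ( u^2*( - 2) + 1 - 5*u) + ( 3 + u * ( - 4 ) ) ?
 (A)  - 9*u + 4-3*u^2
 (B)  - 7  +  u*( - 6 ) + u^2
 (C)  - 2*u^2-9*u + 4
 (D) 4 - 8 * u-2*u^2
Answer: C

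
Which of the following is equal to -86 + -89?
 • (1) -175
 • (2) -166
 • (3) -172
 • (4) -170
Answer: 1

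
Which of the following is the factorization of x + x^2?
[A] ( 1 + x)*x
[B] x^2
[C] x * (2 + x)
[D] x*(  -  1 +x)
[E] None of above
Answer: A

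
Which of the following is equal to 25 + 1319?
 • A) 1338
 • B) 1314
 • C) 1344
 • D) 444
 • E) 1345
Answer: C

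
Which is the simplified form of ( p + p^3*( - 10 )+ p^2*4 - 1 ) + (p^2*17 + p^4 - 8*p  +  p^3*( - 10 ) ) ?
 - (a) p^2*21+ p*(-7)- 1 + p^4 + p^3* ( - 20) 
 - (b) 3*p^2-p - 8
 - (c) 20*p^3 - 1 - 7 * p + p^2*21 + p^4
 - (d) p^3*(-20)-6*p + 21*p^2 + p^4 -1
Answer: a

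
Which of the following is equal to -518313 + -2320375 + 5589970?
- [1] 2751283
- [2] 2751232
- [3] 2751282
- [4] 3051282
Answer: 3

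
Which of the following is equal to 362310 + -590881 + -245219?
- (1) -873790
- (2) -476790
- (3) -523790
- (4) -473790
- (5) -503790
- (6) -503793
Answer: 4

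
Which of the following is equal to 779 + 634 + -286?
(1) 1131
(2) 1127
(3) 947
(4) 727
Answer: 2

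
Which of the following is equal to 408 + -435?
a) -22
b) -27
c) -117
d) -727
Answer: b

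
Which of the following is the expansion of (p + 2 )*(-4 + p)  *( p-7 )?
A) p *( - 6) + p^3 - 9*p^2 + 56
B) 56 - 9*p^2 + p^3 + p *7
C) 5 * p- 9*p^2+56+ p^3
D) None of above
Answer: D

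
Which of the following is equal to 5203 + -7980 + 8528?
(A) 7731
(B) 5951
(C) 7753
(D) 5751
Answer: D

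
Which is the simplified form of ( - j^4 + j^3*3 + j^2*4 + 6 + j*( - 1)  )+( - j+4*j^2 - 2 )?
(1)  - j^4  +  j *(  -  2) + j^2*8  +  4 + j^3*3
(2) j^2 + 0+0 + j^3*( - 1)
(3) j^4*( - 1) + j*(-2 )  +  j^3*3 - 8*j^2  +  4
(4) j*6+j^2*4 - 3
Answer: 1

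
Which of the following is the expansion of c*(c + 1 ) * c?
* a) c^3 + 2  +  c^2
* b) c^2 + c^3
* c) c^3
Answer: b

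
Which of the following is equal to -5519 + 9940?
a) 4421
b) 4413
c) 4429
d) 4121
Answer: a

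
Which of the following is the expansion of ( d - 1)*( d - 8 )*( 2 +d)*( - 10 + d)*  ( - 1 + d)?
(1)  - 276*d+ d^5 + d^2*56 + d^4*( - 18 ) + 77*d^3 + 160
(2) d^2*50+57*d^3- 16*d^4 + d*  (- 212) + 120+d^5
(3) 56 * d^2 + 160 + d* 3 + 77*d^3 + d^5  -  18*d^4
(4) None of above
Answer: 1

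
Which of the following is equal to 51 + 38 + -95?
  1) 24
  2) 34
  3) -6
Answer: 3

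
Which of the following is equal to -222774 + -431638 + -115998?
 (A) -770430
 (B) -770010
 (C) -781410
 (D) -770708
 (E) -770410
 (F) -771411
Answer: E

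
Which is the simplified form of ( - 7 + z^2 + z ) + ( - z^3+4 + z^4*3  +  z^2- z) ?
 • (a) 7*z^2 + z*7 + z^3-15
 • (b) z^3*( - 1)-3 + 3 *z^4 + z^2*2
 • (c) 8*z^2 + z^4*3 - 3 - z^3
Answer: b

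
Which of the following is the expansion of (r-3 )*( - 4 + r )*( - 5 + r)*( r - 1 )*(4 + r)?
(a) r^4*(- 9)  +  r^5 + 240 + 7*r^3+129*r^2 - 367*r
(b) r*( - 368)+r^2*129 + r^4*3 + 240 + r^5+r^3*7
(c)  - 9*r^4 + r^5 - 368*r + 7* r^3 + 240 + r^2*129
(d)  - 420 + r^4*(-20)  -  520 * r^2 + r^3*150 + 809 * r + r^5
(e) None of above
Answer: c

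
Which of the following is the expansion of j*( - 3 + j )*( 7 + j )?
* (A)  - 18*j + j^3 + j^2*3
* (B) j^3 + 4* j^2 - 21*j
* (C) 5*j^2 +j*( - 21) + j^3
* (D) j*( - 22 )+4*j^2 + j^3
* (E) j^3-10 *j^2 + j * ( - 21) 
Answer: B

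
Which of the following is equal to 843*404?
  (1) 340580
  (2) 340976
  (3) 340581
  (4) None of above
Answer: 4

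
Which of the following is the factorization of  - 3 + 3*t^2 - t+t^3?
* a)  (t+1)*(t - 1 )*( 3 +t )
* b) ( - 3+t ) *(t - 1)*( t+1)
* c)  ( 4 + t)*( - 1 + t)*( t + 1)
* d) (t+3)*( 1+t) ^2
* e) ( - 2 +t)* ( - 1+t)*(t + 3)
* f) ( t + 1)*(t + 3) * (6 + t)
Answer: a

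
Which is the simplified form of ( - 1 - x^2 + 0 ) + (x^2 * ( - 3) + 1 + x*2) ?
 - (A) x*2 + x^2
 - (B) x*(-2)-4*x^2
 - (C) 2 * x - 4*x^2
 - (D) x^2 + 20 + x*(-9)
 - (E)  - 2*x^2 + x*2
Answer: C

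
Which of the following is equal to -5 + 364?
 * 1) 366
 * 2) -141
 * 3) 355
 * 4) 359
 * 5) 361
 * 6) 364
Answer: 4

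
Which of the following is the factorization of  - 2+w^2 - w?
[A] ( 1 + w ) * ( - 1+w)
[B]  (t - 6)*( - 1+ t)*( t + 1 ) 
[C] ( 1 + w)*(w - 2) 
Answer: C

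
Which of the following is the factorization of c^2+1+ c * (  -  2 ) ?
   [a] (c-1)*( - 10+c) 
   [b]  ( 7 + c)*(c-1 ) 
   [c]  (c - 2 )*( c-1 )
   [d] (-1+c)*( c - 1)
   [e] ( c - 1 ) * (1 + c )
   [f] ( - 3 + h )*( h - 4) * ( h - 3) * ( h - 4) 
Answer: d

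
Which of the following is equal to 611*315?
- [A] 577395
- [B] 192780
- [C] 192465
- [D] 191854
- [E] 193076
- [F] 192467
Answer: C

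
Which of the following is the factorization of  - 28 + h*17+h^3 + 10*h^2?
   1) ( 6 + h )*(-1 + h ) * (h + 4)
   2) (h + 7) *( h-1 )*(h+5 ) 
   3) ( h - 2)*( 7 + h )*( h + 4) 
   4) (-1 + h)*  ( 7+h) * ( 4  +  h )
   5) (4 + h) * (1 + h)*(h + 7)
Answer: 4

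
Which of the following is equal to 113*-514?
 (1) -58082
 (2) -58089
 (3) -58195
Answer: 1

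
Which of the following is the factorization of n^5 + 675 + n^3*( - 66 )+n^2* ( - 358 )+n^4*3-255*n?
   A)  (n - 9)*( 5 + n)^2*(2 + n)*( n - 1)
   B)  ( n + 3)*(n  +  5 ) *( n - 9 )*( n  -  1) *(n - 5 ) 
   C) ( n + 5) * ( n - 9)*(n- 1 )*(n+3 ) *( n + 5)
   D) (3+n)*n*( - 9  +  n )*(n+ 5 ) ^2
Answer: C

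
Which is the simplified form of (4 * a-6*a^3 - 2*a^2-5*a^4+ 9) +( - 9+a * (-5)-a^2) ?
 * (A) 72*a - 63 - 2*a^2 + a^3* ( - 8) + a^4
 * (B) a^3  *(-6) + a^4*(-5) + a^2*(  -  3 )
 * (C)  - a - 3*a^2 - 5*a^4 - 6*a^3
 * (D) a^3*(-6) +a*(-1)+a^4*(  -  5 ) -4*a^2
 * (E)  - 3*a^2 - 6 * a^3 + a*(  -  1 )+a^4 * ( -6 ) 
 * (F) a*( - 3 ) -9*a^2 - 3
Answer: C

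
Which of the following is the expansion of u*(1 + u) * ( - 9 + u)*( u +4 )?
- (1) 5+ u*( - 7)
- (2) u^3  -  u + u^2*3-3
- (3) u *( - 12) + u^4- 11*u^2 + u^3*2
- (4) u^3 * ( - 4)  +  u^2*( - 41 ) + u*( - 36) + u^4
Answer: 4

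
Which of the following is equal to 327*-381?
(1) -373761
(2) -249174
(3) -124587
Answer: 3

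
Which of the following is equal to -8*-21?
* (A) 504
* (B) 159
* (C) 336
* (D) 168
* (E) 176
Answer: D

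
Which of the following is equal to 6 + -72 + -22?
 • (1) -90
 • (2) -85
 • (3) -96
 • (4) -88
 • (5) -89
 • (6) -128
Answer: 4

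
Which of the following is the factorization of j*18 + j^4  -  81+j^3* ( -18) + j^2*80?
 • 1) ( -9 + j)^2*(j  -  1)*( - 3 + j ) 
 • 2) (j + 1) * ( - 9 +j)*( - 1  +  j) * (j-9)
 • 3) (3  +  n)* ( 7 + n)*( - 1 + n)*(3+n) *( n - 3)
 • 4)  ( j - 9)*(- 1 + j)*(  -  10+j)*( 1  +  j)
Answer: 2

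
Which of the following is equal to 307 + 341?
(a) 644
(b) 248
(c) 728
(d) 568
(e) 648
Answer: e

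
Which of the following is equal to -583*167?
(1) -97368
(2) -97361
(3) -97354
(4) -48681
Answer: 2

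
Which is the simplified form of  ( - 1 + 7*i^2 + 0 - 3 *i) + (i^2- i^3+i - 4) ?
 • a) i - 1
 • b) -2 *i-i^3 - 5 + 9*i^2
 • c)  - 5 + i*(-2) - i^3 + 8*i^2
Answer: c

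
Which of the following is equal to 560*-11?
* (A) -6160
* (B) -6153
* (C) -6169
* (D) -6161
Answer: A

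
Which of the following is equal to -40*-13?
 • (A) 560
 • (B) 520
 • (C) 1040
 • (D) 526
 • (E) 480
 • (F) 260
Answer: B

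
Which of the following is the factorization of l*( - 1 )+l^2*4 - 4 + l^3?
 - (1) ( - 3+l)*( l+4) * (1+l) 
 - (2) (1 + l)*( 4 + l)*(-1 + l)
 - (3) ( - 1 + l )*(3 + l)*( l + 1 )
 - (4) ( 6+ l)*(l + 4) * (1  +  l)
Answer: 2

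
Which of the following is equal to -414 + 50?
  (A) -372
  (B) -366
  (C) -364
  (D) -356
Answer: C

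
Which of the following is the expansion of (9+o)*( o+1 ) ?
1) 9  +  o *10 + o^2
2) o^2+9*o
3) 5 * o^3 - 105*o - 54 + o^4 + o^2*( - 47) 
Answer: 1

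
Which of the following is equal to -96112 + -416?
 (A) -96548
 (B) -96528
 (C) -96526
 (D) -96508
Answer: B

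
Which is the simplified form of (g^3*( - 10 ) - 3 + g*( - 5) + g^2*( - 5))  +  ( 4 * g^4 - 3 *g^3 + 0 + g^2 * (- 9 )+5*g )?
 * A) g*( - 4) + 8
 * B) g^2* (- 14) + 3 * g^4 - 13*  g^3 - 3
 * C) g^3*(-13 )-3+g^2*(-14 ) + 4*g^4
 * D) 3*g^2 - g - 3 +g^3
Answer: C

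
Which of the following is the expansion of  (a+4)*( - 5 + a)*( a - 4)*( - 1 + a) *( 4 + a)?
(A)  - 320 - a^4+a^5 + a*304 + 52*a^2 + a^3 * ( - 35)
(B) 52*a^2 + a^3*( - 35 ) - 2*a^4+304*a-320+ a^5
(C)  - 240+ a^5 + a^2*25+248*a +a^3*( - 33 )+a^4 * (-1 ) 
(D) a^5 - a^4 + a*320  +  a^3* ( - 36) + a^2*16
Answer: B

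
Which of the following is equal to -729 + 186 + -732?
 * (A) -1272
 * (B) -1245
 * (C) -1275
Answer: C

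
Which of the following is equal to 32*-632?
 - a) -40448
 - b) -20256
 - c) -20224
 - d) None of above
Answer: c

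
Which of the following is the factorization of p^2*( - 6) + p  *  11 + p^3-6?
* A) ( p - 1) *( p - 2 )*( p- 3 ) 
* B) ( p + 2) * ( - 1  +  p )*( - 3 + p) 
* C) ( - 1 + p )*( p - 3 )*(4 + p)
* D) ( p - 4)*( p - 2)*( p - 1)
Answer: A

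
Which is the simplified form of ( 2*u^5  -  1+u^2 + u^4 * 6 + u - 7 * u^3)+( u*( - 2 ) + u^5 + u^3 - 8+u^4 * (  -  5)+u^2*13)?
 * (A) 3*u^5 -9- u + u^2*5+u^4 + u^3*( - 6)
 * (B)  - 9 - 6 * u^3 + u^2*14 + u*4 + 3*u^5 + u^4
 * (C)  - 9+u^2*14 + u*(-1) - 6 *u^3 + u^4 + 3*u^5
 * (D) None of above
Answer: C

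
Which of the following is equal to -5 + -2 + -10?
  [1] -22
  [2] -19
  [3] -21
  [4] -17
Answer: 4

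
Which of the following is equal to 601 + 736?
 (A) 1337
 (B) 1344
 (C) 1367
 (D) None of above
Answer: A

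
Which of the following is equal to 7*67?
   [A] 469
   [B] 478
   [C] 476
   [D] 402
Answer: A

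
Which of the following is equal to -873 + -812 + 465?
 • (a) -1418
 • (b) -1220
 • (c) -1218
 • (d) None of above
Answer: b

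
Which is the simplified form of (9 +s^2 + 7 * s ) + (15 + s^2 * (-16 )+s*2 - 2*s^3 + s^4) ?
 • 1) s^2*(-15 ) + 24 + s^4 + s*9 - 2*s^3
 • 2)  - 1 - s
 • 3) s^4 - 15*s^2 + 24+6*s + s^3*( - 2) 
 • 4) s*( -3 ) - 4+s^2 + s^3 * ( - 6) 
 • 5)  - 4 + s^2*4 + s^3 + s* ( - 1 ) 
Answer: 1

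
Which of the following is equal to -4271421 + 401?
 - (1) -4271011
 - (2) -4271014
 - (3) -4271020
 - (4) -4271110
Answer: 3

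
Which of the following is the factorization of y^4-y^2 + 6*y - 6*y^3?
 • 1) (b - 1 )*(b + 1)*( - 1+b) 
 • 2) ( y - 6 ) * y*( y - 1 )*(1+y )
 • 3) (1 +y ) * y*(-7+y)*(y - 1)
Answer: 2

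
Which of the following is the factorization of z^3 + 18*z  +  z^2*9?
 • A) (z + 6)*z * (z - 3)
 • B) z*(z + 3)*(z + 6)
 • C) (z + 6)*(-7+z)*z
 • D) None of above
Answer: B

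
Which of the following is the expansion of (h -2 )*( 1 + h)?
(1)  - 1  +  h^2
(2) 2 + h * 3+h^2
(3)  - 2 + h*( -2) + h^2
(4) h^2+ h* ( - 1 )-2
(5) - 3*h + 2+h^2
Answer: 4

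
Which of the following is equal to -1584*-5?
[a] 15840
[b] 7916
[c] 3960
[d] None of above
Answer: d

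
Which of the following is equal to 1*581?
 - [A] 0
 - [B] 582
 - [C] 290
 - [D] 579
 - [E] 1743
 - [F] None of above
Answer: F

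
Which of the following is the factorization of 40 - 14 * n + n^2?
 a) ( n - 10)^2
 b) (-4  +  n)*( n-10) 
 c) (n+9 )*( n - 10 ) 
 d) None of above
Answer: b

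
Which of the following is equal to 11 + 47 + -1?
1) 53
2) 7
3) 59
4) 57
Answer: 4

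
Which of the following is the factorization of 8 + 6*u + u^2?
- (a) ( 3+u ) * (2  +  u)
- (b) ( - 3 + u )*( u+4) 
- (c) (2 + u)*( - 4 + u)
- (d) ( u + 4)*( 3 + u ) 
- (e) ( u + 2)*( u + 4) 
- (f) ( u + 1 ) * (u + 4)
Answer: e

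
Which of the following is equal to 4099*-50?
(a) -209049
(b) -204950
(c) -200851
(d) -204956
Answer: b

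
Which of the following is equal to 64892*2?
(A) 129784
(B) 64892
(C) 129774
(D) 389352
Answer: A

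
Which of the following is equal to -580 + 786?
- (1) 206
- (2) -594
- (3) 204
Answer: 1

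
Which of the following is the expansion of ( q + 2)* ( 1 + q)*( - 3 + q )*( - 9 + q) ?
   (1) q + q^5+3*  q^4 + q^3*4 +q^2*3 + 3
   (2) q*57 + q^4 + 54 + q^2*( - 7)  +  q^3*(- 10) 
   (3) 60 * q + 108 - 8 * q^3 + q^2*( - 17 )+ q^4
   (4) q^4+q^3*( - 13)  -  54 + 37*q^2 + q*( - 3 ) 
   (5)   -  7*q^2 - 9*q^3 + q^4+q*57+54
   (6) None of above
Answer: 5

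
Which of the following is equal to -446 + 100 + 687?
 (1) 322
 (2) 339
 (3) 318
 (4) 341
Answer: 4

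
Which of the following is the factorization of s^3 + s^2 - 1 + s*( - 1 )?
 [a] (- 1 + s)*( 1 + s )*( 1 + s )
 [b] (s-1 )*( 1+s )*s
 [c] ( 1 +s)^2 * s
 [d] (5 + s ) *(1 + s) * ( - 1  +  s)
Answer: a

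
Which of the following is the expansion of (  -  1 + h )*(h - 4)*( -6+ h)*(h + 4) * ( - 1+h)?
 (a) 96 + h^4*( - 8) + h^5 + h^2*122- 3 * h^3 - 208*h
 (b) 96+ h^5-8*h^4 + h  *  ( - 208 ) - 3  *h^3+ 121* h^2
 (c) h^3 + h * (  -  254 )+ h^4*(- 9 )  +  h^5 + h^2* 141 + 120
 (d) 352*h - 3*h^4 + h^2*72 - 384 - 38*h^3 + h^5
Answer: a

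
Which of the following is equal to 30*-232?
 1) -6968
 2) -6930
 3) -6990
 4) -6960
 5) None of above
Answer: 4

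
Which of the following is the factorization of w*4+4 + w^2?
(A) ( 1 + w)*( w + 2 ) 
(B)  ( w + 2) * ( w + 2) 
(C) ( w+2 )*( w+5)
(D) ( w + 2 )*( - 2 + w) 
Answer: B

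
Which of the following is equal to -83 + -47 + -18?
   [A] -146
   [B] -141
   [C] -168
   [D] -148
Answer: D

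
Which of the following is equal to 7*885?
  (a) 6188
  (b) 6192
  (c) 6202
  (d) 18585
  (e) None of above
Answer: e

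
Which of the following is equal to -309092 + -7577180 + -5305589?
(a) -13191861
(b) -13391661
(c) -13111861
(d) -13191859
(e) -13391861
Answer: a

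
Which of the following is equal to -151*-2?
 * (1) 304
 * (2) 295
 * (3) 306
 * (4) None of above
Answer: 4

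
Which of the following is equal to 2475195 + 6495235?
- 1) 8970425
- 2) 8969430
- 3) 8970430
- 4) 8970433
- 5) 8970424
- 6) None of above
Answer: 3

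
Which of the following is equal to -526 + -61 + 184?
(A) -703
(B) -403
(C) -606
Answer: B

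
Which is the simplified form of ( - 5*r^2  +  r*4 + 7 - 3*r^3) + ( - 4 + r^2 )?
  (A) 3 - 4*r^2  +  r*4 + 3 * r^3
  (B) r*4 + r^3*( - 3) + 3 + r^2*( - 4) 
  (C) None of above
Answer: B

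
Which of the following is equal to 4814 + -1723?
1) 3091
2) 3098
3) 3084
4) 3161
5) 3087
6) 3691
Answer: 1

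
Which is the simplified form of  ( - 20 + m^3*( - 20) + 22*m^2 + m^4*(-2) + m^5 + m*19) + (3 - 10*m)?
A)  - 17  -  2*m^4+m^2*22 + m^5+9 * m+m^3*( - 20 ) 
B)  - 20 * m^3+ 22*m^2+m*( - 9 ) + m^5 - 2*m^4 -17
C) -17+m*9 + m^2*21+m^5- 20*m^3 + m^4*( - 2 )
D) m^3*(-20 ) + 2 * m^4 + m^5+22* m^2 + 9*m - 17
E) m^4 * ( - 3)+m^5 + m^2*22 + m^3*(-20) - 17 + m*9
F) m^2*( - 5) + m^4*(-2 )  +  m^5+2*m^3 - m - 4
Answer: A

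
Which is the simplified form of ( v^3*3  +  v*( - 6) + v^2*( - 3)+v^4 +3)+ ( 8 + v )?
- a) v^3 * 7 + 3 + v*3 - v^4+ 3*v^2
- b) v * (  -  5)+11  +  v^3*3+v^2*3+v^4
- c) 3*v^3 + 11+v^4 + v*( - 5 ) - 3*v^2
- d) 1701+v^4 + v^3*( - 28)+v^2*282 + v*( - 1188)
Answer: c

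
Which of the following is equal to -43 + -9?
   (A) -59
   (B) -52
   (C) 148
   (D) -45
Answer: B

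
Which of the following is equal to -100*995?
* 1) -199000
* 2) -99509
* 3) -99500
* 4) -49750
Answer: 3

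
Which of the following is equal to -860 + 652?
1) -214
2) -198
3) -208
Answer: 3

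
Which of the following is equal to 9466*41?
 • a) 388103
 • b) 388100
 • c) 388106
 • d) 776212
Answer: c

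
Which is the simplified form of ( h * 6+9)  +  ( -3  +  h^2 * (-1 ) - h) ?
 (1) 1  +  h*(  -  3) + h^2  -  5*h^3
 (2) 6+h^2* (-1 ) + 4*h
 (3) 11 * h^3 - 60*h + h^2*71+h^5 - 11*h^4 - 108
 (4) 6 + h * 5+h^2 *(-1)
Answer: 4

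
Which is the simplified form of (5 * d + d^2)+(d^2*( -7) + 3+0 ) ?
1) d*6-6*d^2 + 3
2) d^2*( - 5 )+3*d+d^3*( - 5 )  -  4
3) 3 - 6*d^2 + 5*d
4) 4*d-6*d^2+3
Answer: 3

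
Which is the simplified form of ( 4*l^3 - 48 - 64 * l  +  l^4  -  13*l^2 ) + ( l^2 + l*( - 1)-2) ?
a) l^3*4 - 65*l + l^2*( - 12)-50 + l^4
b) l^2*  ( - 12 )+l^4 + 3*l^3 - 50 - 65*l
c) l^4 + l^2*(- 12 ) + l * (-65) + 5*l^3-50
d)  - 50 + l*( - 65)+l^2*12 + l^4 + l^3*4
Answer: a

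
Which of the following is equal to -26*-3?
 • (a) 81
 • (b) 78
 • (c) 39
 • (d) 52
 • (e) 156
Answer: b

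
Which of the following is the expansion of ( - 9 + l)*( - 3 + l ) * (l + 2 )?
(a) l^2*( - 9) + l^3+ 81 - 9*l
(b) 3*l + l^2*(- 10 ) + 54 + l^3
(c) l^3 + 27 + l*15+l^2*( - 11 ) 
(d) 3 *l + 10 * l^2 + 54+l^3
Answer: b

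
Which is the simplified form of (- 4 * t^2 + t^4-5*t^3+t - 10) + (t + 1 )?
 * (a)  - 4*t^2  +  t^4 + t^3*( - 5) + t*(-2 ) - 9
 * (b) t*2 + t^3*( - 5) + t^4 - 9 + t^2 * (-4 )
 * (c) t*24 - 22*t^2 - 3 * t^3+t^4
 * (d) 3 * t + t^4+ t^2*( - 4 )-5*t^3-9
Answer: b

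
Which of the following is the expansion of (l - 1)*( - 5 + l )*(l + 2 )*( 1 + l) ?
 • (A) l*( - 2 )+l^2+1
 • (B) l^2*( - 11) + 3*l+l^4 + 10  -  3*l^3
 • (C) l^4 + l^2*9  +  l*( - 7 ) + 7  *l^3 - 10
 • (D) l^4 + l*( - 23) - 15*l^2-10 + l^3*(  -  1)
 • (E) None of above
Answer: B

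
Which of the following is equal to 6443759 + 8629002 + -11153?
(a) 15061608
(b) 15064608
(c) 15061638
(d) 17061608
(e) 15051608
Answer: a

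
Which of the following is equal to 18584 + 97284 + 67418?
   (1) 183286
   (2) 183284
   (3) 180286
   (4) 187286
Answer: 1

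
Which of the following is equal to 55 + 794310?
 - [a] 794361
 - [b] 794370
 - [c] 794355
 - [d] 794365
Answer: d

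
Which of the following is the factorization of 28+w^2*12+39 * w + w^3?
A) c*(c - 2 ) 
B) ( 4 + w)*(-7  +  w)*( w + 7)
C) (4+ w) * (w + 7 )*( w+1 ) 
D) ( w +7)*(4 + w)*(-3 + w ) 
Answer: C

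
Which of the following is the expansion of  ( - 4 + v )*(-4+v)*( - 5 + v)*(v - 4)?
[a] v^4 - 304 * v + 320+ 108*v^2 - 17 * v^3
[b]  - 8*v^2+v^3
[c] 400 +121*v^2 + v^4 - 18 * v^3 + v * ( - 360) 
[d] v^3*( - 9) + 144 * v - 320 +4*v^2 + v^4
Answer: a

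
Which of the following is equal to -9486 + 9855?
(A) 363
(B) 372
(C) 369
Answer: C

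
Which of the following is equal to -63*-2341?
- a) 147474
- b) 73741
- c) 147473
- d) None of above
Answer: d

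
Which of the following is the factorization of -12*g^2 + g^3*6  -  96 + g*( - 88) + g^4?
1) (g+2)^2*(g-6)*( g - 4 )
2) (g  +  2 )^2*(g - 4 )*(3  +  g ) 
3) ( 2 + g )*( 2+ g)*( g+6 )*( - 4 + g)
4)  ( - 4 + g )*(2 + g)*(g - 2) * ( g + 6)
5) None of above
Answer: 3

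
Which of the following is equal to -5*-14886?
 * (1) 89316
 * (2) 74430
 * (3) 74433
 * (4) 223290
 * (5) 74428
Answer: 2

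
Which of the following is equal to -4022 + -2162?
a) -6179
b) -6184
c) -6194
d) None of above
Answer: b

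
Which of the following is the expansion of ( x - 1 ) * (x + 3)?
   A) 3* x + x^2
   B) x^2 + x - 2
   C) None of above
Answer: C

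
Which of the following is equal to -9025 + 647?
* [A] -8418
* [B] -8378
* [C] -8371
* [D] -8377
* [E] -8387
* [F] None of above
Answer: B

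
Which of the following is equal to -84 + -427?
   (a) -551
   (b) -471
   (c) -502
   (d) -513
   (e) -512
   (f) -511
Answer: f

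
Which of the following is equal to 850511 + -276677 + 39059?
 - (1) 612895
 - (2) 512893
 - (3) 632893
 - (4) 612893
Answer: 4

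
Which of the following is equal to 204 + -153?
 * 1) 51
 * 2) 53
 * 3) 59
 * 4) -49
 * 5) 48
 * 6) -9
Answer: 1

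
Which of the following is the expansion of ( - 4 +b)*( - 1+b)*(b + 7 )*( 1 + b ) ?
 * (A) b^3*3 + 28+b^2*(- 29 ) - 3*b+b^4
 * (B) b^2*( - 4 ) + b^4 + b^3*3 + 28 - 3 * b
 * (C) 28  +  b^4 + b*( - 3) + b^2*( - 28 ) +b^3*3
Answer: A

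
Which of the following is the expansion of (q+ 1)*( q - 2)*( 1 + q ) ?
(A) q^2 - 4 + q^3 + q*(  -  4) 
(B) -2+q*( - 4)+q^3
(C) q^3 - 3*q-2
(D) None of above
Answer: C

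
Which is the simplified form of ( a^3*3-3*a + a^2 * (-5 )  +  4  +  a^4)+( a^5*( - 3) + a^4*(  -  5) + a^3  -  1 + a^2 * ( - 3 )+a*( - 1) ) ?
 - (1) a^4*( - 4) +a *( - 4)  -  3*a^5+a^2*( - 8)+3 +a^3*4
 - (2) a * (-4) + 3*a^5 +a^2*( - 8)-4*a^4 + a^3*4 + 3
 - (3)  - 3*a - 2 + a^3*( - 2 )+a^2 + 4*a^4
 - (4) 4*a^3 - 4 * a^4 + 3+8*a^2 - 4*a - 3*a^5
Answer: 1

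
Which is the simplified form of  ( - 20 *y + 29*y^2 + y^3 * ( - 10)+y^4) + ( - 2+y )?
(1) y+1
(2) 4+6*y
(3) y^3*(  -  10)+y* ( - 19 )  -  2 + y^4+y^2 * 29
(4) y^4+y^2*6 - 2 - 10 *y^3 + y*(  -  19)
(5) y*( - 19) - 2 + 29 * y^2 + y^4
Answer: 3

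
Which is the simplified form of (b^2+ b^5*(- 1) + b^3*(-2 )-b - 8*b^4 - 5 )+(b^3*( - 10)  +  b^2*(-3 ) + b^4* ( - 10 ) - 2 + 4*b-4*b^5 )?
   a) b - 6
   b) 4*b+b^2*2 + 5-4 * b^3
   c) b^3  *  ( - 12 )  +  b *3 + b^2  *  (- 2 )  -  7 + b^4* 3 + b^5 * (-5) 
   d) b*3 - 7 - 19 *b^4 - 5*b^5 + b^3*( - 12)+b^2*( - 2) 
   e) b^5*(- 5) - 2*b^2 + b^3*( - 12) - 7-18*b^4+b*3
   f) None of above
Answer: e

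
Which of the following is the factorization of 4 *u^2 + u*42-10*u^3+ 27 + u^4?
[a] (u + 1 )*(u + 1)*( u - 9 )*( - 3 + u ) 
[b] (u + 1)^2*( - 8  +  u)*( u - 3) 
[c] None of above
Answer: a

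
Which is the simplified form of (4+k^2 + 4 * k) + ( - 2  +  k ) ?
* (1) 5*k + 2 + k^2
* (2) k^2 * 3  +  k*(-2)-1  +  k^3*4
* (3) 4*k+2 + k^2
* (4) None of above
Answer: 1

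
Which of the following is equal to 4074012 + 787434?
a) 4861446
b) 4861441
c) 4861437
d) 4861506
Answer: a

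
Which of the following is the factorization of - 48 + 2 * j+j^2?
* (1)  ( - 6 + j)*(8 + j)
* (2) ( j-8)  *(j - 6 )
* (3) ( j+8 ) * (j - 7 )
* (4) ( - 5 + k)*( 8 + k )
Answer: 1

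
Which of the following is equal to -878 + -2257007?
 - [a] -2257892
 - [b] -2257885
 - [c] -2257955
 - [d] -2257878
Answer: b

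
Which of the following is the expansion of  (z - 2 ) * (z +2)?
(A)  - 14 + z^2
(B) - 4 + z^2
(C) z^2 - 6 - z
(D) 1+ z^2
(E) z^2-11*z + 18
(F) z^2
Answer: B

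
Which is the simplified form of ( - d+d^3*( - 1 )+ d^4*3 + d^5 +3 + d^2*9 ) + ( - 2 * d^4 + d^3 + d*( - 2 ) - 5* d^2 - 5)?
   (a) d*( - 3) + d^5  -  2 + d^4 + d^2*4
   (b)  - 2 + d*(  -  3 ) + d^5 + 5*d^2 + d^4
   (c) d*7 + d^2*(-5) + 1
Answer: a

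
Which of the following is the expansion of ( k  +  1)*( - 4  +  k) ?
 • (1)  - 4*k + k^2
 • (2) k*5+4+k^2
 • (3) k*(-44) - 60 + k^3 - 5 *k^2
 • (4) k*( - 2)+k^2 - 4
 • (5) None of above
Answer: 5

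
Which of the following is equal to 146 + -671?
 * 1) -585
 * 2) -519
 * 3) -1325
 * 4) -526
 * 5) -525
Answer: 5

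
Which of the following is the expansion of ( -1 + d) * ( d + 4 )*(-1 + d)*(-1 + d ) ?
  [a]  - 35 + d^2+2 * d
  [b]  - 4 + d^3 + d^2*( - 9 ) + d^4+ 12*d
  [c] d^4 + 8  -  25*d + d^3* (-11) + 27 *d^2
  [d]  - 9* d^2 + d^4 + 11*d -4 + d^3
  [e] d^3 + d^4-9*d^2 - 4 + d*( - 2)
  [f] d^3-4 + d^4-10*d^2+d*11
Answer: d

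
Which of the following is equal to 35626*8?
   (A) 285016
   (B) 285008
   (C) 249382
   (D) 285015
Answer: B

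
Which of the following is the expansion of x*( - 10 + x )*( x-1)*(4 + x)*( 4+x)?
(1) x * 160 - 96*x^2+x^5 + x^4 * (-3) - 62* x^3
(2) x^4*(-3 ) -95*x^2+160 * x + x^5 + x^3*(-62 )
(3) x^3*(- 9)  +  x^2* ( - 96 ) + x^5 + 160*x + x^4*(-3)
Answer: 1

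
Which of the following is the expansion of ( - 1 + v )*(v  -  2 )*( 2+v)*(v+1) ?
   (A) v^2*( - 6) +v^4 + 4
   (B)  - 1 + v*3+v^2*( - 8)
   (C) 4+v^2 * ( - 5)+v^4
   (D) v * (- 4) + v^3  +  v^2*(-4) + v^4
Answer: C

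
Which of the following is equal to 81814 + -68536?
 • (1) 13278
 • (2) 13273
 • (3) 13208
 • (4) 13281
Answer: 1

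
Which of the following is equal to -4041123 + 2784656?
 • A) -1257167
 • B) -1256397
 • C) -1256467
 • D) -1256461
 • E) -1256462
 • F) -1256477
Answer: C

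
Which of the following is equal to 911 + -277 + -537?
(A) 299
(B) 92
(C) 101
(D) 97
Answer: D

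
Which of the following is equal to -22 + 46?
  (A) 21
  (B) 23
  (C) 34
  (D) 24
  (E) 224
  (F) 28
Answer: D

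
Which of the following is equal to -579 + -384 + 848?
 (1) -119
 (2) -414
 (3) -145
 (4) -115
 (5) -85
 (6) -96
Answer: 4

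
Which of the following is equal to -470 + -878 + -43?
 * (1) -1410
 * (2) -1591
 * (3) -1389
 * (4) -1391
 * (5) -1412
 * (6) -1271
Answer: 4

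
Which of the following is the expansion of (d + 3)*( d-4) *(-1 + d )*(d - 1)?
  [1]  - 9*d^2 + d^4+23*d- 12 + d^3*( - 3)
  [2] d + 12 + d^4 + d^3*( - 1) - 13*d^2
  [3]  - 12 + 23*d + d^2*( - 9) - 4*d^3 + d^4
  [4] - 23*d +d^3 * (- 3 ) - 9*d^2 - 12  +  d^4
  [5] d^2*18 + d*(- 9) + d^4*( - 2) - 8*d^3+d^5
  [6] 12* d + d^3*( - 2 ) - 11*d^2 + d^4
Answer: 1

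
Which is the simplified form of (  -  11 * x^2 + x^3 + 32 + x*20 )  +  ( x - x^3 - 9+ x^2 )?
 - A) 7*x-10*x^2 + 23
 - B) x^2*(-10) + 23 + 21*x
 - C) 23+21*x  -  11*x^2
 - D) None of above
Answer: B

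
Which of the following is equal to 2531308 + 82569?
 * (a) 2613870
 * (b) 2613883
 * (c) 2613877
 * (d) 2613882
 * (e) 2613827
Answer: c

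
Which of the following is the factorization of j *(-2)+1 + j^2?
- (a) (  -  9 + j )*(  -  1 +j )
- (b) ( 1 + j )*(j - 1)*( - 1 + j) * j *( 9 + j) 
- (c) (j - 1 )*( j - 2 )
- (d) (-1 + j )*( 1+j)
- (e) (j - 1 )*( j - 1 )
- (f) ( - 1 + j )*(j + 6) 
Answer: e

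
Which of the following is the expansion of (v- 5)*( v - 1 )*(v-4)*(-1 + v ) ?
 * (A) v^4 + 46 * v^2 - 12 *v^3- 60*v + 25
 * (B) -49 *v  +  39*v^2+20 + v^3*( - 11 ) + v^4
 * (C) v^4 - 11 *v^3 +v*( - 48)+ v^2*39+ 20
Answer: B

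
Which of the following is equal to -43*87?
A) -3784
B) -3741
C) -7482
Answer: B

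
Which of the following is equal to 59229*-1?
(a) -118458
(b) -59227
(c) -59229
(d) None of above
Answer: c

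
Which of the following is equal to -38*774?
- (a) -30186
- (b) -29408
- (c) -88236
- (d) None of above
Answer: d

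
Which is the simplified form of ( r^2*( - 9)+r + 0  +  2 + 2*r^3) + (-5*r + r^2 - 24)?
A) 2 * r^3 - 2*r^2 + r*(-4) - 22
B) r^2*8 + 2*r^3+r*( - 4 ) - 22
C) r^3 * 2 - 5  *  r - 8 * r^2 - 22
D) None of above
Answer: D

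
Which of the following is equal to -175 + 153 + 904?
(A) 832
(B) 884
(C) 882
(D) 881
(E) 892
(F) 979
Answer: C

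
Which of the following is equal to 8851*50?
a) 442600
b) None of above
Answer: b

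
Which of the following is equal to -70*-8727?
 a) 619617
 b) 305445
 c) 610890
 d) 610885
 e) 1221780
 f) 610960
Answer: c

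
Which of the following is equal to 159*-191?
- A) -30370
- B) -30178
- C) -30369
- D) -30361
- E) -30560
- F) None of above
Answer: C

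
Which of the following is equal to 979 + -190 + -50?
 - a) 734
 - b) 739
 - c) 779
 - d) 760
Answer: b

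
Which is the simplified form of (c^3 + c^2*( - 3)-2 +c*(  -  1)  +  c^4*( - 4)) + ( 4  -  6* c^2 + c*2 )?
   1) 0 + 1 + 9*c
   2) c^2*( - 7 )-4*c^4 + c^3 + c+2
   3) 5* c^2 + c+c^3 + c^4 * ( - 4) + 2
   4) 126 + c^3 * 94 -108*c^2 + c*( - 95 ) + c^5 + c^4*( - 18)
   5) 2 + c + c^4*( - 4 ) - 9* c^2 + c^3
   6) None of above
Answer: 5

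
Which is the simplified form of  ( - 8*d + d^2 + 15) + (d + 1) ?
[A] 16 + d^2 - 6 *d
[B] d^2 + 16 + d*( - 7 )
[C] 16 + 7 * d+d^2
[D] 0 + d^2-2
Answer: B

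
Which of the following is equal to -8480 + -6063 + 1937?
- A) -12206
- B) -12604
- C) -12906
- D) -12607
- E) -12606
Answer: E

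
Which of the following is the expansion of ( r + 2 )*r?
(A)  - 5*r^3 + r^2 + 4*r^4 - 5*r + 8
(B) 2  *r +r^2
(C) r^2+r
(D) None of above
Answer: B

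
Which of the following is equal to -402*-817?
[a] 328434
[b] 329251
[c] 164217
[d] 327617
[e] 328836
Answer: a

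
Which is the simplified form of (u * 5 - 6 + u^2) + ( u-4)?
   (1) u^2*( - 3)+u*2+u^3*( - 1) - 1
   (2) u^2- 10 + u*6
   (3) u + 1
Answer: 2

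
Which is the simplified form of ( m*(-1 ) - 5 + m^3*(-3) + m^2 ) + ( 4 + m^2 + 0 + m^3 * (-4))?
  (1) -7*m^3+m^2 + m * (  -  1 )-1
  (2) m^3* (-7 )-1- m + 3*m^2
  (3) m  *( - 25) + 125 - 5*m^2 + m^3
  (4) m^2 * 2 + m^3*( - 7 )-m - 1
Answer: 4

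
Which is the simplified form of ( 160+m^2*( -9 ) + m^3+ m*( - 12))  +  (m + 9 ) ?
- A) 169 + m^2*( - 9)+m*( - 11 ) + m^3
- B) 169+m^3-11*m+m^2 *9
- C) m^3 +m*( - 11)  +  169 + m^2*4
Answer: A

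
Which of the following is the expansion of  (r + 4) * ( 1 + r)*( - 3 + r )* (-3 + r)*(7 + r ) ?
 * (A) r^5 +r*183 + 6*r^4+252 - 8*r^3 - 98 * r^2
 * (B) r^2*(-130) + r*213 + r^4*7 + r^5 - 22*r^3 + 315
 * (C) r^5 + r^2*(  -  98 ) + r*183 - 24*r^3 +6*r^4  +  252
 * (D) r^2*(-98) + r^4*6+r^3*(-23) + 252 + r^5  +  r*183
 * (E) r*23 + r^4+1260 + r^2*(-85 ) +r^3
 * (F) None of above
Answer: C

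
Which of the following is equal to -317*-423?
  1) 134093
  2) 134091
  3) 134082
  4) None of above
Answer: 2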